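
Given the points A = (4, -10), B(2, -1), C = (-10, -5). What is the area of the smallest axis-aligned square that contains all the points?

The bounding box has width 14 and height 9.
An axis-aligned square enclosing the set must have side ≥ max(width, height).
So the minimum side is max(14, 9) = 14.
Area = 14² = 196.

196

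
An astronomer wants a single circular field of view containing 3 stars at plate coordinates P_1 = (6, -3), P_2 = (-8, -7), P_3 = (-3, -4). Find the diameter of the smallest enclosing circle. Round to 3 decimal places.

14.560

Side lengths²: P_1P_2² = 212, P_1P_3² = 82, P_2P_3² = 34.
Since P_1P_2² = 212 ≥ 82 + 34 = 116, the angle opposite P_1P_2 is not acute, so the smallest enclosing circle has P_1P_2 as diameter.
Centre = midpoint of P_1P_2 = (-1, -5), r² = 212/4 = 53.
Diameter = 2r = 2√53 ≈ 14.560.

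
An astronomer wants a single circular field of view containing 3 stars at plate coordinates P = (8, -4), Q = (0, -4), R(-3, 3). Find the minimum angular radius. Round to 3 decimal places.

Side lengths²: PQ² = 64, PR² = 170, QR² = 58.
Since PR² = 170 ≥ 64 + 58 = 122, the angle opposite PR is not acute, so the smallest enclosing circle has PR as diameter.
Centre = midpoint of PR = (2.5, -0.5), r² = 170/4 = 42.5.
r = √(42.5) ≈ 6.519.

6.519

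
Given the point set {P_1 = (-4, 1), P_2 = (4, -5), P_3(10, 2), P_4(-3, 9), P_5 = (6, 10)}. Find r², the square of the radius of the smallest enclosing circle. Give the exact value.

46945/722

By Welzl's lemma the MEC is supported by two points (diametrically opposite) or three points (on a circumcircle).
The minimum enclosing circle is determined by three boundary points: P_2, P_4, P_5.
Their circumcentre is (85/38, 109/38) with r² = 46945/722.
The farthest remaining point P_3 is at distance² 44057/722 ≤ 46945/722.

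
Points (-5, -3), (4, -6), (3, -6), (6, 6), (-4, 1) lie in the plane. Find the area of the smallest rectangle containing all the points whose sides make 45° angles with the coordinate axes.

In coordinates u = x + y, v = x − y the rectangle is axis-aligned; the map (x,y)→(u,v) scales areas by 2.
u-values: -8, -2, -3, 12, -3; range = 12 − (-8) = 20.
v-values: -2, 10, 9, 0, -5; range = 10 − (-5) = 15.
Area = (20 × 15) / 2 = 150.

150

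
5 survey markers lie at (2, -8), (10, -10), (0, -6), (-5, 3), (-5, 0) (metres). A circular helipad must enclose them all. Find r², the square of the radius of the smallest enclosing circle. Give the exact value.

By Welzl's lemma the MEC is supported by two points (diametrically opposite) or three points (on a circumcircle).
The farthest pair is (10, -10)–(-5, 3) with squared distance 394. The circle on this segment as diameter has centre (2.5, -3.5) and r² = 394/4 = 98.5.
Check (2, -8): distance² to centre = 20.5 ≤ 98.5, so it lies inside.
All remaining points lie in this disk, and no smaller disk contains both endpoints, so this is the minimum enclosing circle.

98.5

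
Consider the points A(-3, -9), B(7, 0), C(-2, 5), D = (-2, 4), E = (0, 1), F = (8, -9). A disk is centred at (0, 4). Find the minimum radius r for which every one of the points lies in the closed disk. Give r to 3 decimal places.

15.264

The required radius is the distance from (0, 4) to the farthest point.
Squared distances: 178, 65, 5, 4, 9, 233.
Maximum is 233, attained at F.
r = √233 ≈ 15.264.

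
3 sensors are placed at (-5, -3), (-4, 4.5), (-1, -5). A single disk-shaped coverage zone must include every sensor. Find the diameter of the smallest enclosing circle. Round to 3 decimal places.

Call the three points A, B, C in the order given.
Side lengths²: AB² = 57.25, AC² = 20, BC² = 99.25.
Since BC² = 99.25 ≥ 57.25 + 20 = 77.25, the angle opposite BC is not acute, so the smallest enclosing circle has BC as diameter.
Centre = midpoint of BC = (-2.5, -0.25), r² = 99.25/4 = 24.8125.
Diameter = 2r = 2√(24.8125) ≈ 9.962.

9.962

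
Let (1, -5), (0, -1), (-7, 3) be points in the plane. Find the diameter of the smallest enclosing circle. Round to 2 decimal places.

Call the three points A, B, C in the order given.
Side lengths²: AB² = 17, AC² = 128, BC² = 65.
Since AC² = 128 ≥ 65 + 17 = 82, the angle opposite AC is not acute, so the smallest enclosing circle has AC as diameter.
Centre = midpoint of AC = (-3, -1), r² = 128/4 = 32.
Diameter = 2r = 2√32 ≈ 11.31.

11.31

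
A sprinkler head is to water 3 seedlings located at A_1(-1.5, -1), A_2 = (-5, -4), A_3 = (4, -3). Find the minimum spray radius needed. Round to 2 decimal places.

4.53

Side lengths²: A_1A_2² = 21.25, A_1A_3² = 34.25, A_2A_3² = 82.
Since A_2A_3² = 82 ≥ 34.25 + 21.25 = 55.5, the angle opposite A_2A_3 is not acute, so the smallest enclosing circle has A_2A_3 as diameter.
Centre = midpoint of A_2A_3 = (-0.5, -3.5), r² = 82/4 = 20.5.
r = √(20.5) ≈ 4.53.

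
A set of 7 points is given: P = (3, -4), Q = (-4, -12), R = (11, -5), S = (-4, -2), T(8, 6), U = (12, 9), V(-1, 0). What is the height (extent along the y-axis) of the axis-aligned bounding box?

21

max y = 9, min y = -12, so height = 21.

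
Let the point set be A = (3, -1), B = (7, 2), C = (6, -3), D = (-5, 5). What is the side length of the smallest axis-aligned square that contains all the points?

12

The bounding box has width 12 and height 8.
An axis-aligned square enclosing the set must have side ≥ max(width, height).
So the minimum side is max(12, 8) = 12.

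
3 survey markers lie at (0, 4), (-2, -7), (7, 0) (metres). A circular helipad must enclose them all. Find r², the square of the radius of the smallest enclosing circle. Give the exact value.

Call the three points A, B, C in the order given.
Side lengths²: AB² = 125, AC² = 65, BC² = 130.
Since BC² = 130 < 125 + 65 = 190, the triangle is acute, so the smallest enclosing circle is the circumcircle.
Circumcentre = (43/34, -65/34), r² = 21125/578.

21125/578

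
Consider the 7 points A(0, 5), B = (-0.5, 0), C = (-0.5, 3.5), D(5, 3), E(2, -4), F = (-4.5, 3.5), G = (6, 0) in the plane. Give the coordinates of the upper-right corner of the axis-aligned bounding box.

x-range [-4.5, 6], y-range [-4, 5].
The upper-right corner is (6, 5).

(6, 5)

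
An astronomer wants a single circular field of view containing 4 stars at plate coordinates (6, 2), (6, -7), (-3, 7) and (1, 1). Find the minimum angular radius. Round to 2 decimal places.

8.32

A smallest enclosing disk is always determined by at most three of the input points on its boundary.
The farthest pair is (6, -7)–(-3, 7) with squared distance 277. The circle on this segment as diameter has centre (1.5, 0) and r² = 277/4 = 69.25.
Check (6, 2): distance² to centre = 24.25 ≤ 69.25, so it lies inside.
All remaining points lie in this disk, and no smaller disk contains both endpoints, so this is the minimum enclosing circle.
r = √(69.25) ≈ 8.32.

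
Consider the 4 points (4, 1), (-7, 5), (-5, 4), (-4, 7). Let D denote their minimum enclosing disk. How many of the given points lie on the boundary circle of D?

2

A smallest enclosing disk is always determined by at most three of the input points on its boundary.
The farthest pair is (4, 1)–(-7, 5) with squared distance 137. The circle on this segment as diameter has centre (-1.5, 3) and r² = 137/4 = 34.25.
Check (-5, 4): distance² to centre = 13.25 ≤ 34.25, so it lies inside.
All remaining points lie in this disk, and no smaller disk contains both endpoints, so this is the minimum enclosing circle.
The points at distance exactly r from the centre are (4, 1), (-7, 5) — 2 points.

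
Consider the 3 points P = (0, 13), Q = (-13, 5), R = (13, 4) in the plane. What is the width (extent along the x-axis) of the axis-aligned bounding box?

26

max x = 13, min x = -13, so width = 26.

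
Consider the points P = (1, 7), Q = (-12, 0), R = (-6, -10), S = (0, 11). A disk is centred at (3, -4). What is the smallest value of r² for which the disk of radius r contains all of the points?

241

The required radius is the distance from (3, -4) to the farthest point.
Squared distances: 125, 241, 117, 234.
Maximum is 241, attained at Q.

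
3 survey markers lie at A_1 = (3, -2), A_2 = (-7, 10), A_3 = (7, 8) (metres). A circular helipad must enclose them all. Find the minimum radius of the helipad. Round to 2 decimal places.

8.04

Side lengths²: A_1A_2² = 244, A_1A_3² = 116, A_2A_3² = 200.
Since A_1A_2² = 244 < 200 + 116 = 316, the triangle is acute, so the smallest enclosing circle is the circumcircle.
Circumcentre = (-20/37, 193/37), r² = 88450/1369.
r = √(88450/1369) ≈ 8.04.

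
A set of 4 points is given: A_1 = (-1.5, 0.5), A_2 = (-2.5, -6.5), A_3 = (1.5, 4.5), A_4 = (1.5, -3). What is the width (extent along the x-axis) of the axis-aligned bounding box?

4

max x = 1.5, min x = -2.5, so width = 4.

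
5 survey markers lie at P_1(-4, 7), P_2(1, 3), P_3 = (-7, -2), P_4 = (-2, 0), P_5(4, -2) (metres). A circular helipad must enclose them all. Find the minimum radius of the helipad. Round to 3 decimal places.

6.346

The minimum enclosing circle of a finite set is fixed by two of the points (as a diameter) or three (as a circumcircle).
The minimum enclosing circle is determined by three boundary points: P_1, P_3, P_5.
Their circumcentre is (-1.5, 7/6) with r² = 725/18.
The farthest remaining point P_2 is at distance² 173/18 ≤ 725/18.
r = √(725/18) ≈ 6.346.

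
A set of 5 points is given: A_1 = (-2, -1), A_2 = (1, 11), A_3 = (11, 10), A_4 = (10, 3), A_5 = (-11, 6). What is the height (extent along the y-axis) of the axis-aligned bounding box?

12

max y = 11, min y = -1, so height = 12.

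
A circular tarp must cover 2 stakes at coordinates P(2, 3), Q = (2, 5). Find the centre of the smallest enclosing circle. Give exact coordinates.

The smallest circle enclosing two points has them as diameter endpoints.
Centre = midpoint = (2, 4); r² = |PQ|²/4 = 4/4 = 1.
Centre = (2, 4).

(2, 4)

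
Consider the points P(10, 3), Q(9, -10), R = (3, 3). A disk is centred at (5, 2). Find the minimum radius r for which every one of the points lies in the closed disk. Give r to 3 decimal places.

12.649

The required radius is the distance from (5, 2) to the farthest point.
Squared distances: 26, 160, 5.
Maximum is 160, attained at Q.
r = √160 ≈ 12.649.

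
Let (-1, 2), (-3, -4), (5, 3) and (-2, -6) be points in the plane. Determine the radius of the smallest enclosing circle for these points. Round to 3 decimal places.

By Welzl's lemma the MEC is supported by two points (diametrically opposite) or three points (on a circumcircle).
The farthest pair is (5, 3)–(-2, -6) with squared distance 130. The circle on this segment as diameter has centre (1.5, -1.5) and r² = 130/4 = 32.5.
Check (-1, 2): distance² to centre = 18.5 ≤ 32.5, so it lies inside.
All remaining points lie in this disk, and no smaller disk contains both endpoints, so this is the minimum enclosing circle.
r = √(32.5) ≈ 5.701.

5.701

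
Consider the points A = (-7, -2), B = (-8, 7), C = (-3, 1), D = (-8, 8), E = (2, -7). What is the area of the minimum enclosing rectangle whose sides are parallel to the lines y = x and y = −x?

In coordinates u = x + y, v = x − y the rectangle is axis-aligned; the map (x,y)→(u,v) scales areas by 2.
u-values: -9, -1, -2, 0, -5; range = 0 − (-9) = 9.
v-values: -5, -15, -4, -16, 9; range = 9 − (-16) = 25.
Area = (9 × 25) / 2 = 112.5.

112.5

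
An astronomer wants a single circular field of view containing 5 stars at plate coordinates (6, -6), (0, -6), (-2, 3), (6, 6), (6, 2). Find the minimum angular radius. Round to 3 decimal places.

By Welzl's lemma the MEC is supported by two points (diametrically opposite) or three points (on a circumcircle).
The farthest pair is (0, -6)–(6, 6) with squared distance 180. The circle on this segment as diameter has centre (3, 0) and r² = 180/4 = 45.
Check (6, -6): distance² to centre = 45 ≤ 45, so it lies inside.
All remaining points lie in this disk, and no smaller disk contains both endpoints, so this is the minimum enclosing circle.
r = √45 ≈ 6.708.

6.708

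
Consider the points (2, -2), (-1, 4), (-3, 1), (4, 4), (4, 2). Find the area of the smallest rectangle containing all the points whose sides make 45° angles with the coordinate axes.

45

In coordinates u = x + y, v = x − y the rectangle is axis-aligned; the map (x,y)→(u,v) scales areas by 2.
u-values: 0, 3, -2, 8, 6; range = 8 − (-2) = 10.
v-values: 4, -5, -4, 0, 2; range = 4 − (-5) = 9.
Area = (10 × 9) / 2 = 45.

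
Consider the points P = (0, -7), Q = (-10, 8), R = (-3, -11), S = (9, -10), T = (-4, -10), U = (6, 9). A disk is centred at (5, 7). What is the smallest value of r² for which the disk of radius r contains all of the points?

388

The required radius is the distance from (5, 7) to the farthest point.
Squared distances: 221, 226, 388, 305, 370, 5.
Maximum is 388, attained at R.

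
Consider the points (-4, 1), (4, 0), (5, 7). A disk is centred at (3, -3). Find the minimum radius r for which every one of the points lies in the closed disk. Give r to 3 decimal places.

The required radius is the distance from (3, -3) to the farthest point.
Squared distances: 65, 10, 104.
Maximum is 104, attained at (5, 7).
r = √104 ≈ 10.198.

10.198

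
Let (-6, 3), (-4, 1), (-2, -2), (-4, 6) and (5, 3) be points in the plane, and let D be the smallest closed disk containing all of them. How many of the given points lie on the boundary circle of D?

2

The farthest pair is (-6, 3)–(5, 3) with squared distance 121. The circle on this segment as diameter has centre (-0.5, 3) and r² = 121/4 = 30.25.
Check (-4, 1): distance² to centre = 16.25 ≤ 30.25, so it lies inside.
All remaining points lie in this disk, and no smaller disk contains both endpoints, so this is the minimum enclosing circle.
The points at distance exactly r from the centre are (-6, 3), (5, 3) — 2 points.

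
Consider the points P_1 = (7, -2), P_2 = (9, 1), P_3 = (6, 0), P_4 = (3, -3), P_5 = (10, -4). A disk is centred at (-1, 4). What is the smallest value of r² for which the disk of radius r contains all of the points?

185

The required radius is the distance from (-1, 4) to the farthest point.
Squared distances: 100, 109, 65, 65, 185.
Maximum is 185, attained at P_5.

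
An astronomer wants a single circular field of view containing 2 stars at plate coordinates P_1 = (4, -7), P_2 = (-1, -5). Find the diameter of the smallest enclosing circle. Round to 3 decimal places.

5.385

The smallest circle enclosing two points has them as diameter endpoints.
Centre = midpoint = (1.5, -6); r² = |P_1P_2|²/4 = 29/4 = 7.25.
Diameter = 2r = 2√(7.25) ≈ 5.385.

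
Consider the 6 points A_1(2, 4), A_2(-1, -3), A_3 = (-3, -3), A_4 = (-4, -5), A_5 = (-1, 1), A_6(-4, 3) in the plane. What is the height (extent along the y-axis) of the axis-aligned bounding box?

9

max y = 4, min y = -5, so height = 9.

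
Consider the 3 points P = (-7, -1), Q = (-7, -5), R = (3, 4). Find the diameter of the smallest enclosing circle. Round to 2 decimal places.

13.45

Side lengths²: PQ² = 16, PR² = 125, QR² = 181.
Since QR² = 181 ≥ 125 + 16 = 141, the angle opposite QR is not acute, so the smallest enclosing circle has QR as diameter.
Centre = midpoint of QR = (-2, -0.5), r² = 181/4 = 45.25.
Diameter = 2r = 2√(45.25) ≈ 13.45.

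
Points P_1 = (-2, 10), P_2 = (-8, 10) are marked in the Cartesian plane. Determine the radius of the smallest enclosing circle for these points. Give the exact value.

The smallest circle enclosing two points has them as diameter endpoints.
Centre = midpoint = (-5, 10); r² = |P_1P_2|²/4 = 36/4 = 9.
r = √9 = 3.

3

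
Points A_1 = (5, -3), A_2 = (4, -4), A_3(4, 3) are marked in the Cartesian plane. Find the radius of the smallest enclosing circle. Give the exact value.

Side lengths²: A_1A_2² = 2, A_1A_3² = 37, A_2A_3² = 49.
Since A_2A_3² = 49 ≥ 37 + 2 = 39, the angle opposite A_2A_3 is not acute, so the smallest enclosing circle has A_2A_3 as diameter.
Centre = midpoint of A_2A_3 = (4, -0.5), r² = 49/4 = 12.25.
r = √(12.25) = 3.5.

3.5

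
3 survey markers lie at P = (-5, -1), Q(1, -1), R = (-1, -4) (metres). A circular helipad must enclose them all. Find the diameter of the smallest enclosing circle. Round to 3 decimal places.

6.009

Side lengths²: PQ² = 36, PR² = 25, QR² = 13.
Since PQ² = 36 < 25 + 13 = 38, the triangle is acute, so the smallest enclosing circle is the circumcircle.
Circumcentre = (-2, -7/6), r² = 325/36.
Diameter = 2r = 2√(325/36) ≈ 6.009.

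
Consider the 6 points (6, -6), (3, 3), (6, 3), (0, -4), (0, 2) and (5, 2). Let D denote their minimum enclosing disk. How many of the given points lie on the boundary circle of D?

By Welzl's lemma the MEC is supported by two points (diametrically opposite) or three points (on a circumcircle).
The minimum enclosing circle is determined by three boundary points: (6, -6), (6, 3), (0, 2).
Their circumcentre is (11/3, -1.5) with r² = 925/36.
The farthest remaining point (3, 3) is at distance² 745/36 ≤ 925/36.
The points at distance exactly r from the centre are (6, -6), (6, 3), (0, 2) — 3 points.

3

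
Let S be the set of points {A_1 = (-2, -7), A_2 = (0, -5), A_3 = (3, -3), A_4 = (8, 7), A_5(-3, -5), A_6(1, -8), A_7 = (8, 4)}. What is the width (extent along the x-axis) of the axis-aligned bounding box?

11

max x = 8, min x = -3, so width = 11.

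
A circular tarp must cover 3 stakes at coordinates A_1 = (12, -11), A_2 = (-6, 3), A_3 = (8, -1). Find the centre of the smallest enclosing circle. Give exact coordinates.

Side lengths²: A_1A_2² = 520, A_1A_3² = 116, A_2A_3² = 212.
Since A_1A_2² = 520 ≥ 212 + 116 = 328, the angle opposite A_1A_2 is not acute, so the smallest enclosing circle has A_1A_2 as diameter.
Centre = midpoint of A_1A_2 = (3, -4), r² = 520/4 = 130.
Centre = (3, -4).

(3, -4)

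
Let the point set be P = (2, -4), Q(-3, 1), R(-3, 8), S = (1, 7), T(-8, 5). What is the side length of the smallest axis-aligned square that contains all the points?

The bounding box has width 10 and height 12.
An axis-aligned square enclosing the set must have side ≥ max(width, height).
So the minimum side is max(10, 12) = 12.

12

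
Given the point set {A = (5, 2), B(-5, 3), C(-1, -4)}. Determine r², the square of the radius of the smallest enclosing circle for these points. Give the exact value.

Side lengths²: AB² = 101, AC² = 72, BC² = 65.
Since AB² = 101 < 72 + 65 = 137, the triangle is acute, so the smallest enclosing circle is the circumcircle.
Circumcentre = (-3/22, 25/22), r² = 6565/242.

6565/242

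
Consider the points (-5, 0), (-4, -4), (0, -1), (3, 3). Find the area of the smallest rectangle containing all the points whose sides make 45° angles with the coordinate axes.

In coordinates u = x + y, v = x − y the rectangle is axis-aligned; the map (x,y)→(u,v) scales areas by 2.
u-values: -5, -8, -1, 6; range = 6 − (-8) = 14.
v-values: -5, 0, 1, 0; range = 1 − (-5) = 6.
Area = (14 × 6) / 2 = 42.

42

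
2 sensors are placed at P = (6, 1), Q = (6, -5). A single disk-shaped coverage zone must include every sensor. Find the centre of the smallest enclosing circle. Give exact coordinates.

The smallest circle enclosing two points has them as diameter endpoints.
Centre = midpoint = (6, -2); r² = |PQ|²/4 = 36/4 = 9.
Centre = (6, -2).

(6, -2)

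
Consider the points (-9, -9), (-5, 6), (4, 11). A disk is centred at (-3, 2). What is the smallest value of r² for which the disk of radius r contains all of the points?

157

The required radius is the distance from (-3, 2) to the farthest point.
Squared distances: 157, 20, 130.
Maximum is 157, attained at (-9, -9).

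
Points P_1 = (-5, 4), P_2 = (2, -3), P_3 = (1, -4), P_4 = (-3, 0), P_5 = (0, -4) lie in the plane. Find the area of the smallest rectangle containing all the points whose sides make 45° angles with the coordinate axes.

In coordinates u = x + y, v = x − y the rectangle is axis-aligned; the map (x,y)→(u,v) scales areas by 2.
u-values: -1, -1, -3, -3, -4; range = -1 − (-4) = 3.
v-values: -9, 5, 5, -3, 4; range = 5 − (-9) = 14.
Area = (3 × 14) / 2 = 21.

21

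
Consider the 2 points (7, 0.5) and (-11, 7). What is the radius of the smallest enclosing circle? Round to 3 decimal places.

The smallest circle enclosing two points has them as diameter endpoints.
Centre = midpoint = (-2, 3.75); r² = |(7, 0.5)−(-11, 7)|²/4 = 366.25/4 = 91.5625.
r = √(91.5625) ≈ 9.569.

9.569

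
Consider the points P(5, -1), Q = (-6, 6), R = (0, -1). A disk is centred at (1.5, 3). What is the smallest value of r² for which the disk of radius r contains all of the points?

65.25

The required radius is the distance from (1.5, 3) to the farthest point.
Squared distances: 28.25, 65.25, 18.25.
Maximum is 65.25, attained at Q.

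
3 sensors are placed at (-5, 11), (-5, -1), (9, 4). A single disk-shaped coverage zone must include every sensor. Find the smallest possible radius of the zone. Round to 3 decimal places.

Call the three points A, B, C in the order given.
Side lengths²: AB² = 144, AC² = 245, BC² = 221.
Since AC² = 245 < 221 + 144 = 365, the triangle is acute, so the smallest enclosing circle is the circumcircle.
Circumcentre = (0.75, 5), r² = 69.0625.
r = √(69.0625) ≈ 8.310.

8.310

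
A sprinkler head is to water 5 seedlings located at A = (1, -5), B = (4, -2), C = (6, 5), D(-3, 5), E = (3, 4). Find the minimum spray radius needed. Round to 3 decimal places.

6.021

By Welzl's lemma the MEC is supported by two points (diametrically opposite) or three points (on a circumcircle).
The minimum enclosing circle is determined by three boundary points: A, C, D.
Their circumcentre is (1.5, 1) with r² = 36.25.
The farthest remaining point B is at distance² 15.25 ≤ 36.25.
r = √(36.25) ≈ 6.021.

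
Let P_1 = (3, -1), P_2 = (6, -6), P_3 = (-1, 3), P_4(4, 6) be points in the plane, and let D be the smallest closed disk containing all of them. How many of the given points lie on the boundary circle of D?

3

A smallest enclosing disk is always determined by at most three of the input points on its boundary.
The minimum enclosing circle is determined by three boundary points: P_2, P_3, P_4.
Their circumcentre is (47/11, -4/33) with r² = 40885/1089.
The farthest remaining point P_1 is at distance² 2605/1089 ≤ 40885/1089.
The points at distance exactly r from the centre are P_2, P_3, P_4 — 3 points.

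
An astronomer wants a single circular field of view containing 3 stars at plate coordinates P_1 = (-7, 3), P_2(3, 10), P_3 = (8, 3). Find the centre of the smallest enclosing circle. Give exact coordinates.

Side lengths²: P_1P_2² = 149, P_1P_3² = 225, P_2P_3² = 74.
Since P_1P_3² = 225 ≥ 149 + 74 = 223, the angle opposite P_1P_3 is not acute, so the smallest enclosing circle has P_1P_3 as diameter.
Centre = midpoint of P_1P_3 = (0.5, 3), r² = 225/4 = 56.25.
Centre = (0.5, 3).

(0.5, 3)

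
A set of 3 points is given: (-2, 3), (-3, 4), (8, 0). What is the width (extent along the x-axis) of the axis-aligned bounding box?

11

max x = 8, min x = -3, so width = 11.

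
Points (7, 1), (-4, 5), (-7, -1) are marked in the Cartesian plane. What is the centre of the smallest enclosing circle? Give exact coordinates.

(0, 0)

Call the three points A, B, C in the order given.
Side lengths²: AB² = 137, AC² = 200, BC² = 45.
Since AC² = 200 ≥ 137 + 45 = 182, the angle opposite AC is not acute, so the smallest enclosing circle has AC as diameter.
Centre = midpoint of AC = (0, 0), r² = 200/4 = 50.
Centre = (0, 0).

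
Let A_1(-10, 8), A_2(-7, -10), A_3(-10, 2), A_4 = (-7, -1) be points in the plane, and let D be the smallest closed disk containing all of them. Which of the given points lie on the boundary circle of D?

A_1, A_2

The minimum enclosing circle of a finite set is fixed by two of the points (as a diameter) or three (as a circumcircle).
The farthest pair is A_1–A_2 with squared distance 333. The circle on this segment as diameter has centre (-8.5, -1) and r² = 333/4 = 83.25.
Check A_3: distance² to centre = 11.25 ≤ 83.25, so it lies inside.
All remaining points lie in this disk, and no smaller disk contains both endpoints, so this is the minimum enclosing circle.
The points at distance exactly r from the centre are A_1, A_2 — 2 points.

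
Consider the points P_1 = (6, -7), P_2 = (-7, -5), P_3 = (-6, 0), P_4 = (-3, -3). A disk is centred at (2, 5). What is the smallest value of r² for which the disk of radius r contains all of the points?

181

The required radius is the distance from (2, 5) to the farthest point.
Squared distances: 160, 181, 89, 89.
Maximum is 181, attained at P_2.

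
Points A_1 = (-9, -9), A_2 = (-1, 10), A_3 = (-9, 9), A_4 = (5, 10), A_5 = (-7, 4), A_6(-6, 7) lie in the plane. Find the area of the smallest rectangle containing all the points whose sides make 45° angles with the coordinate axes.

297

In coordinates u = x + y, v = x − y the rectangle is axis-aligned; the map (x,y)→(u,v) scales areas by 2.
u-values: -18, 9, 0, 15, -3, 1; range = 15 − (-18) = 33.
v-values: 0, -11, -18, -5, -11, -13; range = 0 − (-18) = 18.
Area = (33 × 18) / 2 = 297.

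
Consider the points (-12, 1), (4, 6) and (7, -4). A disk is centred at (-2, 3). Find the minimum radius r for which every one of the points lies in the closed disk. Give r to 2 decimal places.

The required radius is the distance from (-2, 3) to the farthest point.
Squared distances: 104, 45, 130.
Maximum is 130, attained at (7, -4).
r = √130 ≈ 11.40.

11.40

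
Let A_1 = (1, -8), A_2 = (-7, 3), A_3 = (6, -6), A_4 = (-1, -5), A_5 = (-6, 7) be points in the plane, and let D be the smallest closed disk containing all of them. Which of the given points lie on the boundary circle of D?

The farthest pair is A_3–A_5 with squared distance 313. The circle on this segment as diameter has centre (0, 0.5) and r² = 313/4 = 78.25.
Check A_1: distance² to centre = 73.25 ≤ 78.25, so it lies inside.
All remaining points lie in this disk, and no smaller disk contains both endpoints, so this is the minimum enclosing circle.
The points at distance exactly r from the centre are A_3, A_5 — 2 points.

A_3, A_5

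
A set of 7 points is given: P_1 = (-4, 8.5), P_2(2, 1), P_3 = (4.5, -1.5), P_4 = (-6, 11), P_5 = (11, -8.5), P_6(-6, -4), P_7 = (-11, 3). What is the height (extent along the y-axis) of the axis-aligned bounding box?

19.5

max y = 11, min y = -8.5, so height = 19.5.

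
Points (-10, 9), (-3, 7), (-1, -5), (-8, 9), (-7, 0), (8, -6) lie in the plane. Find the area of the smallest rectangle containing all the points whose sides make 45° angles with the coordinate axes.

181.5

In coordinates u = x + y, v = x − y the rectangle is axis-aligned; the map (x,y)→(u,v) scales areas by 2.
u-values: -1, 4, -6, 1, -7, 2; range = 4 − (-7) = 11.
v-values: -19, -10, 4, -17, -7, 14; range = 14 − (-19) = 33.
Area = (11 × 33) / 2 = 181.5.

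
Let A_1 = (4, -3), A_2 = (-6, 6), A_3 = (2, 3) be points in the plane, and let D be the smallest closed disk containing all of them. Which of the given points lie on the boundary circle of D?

Side lengths²: A_1A_2² = 181, A_1A_3² = 40, A_2A_3² = 73.
Since A_1A_2² = 181 ≥ 73 + 40 = 113, the angle opposite A_1A_2 is not acute, so the smallest enclosing circle has A_1A_2 as diameter.
Centre = midpoint of A_1A_2 = (-1, 1.5), r² = 181/4 = 45.25.
The points at distance exactly r from the centre are A_1, A_2 — 2 points.

A_1, A_2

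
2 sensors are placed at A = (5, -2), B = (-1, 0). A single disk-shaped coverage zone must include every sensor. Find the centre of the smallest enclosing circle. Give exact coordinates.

(2, -1)

The smallest circle enclosing two points has them as diameter endpoints.
Centre = midpoint = (2, -1); r² = |AB|²/4 = 40/4 = 10.
Centre = (2, -1).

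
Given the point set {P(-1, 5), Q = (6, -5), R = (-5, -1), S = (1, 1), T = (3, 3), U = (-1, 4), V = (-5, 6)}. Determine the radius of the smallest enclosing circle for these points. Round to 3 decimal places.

A smallest enclosing disk is always determined by at most three of the input points on its boundary.
The farthest pair is Q–V with squared distance 242. The circle on this segment as diameter has centre (0.5, 0.5) and r² = 242/4 = 60.5.
Check P: distance² to centre = 22.5 ≤ 60.5, so it lies inside.
All remaining points lie in this disk, and no smaller disk contains both endpoints, so this is the minimum enclosing circle.
r = √(60.5) ≈ 7.778.

7.778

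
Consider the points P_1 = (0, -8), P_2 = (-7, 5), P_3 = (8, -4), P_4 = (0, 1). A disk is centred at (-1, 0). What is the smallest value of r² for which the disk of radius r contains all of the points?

97

The required radius is the distance from (-1, 0) to the farthest point.
Squared distances: 65, 61, 97, 2.
Maximum is 97, attained at P_3.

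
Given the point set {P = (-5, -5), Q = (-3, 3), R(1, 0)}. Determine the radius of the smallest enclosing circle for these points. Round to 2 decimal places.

Side lengths²: PQ² = 68, PR² = 61, QR² = 25.
Since PQ² = 68 < 61 + 25 = 86, the triangle is acute, so the smallest enclosing circle is the circumcircle.
Circumcentre = (-58/19, -47/38), r² = 25925/1444.
r = √(25925/1444) ≈ 4.24.

4.24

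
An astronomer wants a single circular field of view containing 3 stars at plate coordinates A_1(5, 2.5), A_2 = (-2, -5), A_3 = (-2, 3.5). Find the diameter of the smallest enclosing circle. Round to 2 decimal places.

Side lengths²: A_1A_2² = 105.25, A_1A_3² = 50, A_2A_3² = 72.25.
Since A_1A_2² = 105.25 < 72.25 + 50 = 122.25, the triangle is acute, so the smallest enclosing circle is the circumcircle.
Circumcentre = (27/28, -0.75), r² = 10525/392.
Diameter = 2r = 2√(10525/392) ≈ 10.36.

10.36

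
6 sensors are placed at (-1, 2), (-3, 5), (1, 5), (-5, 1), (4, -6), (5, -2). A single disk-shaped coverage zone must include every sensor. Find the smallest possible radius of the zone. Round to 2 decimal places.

The farthest pair is (-3, 5)–(4, -6) with squared distance 170. The circle on this segment as diameter has centre (0.5, -0.5) and r² = 170/4 = 42.5.
Check (-1, 2): distance² to centre = 8.5 ≤ 42.5, so it lies inside.
All remaining points lie in this disk, and no smaller disk contains both endpoints, so this is the minimum enclosing circle.
r = √(42.5) ≈ 6.52.

6.52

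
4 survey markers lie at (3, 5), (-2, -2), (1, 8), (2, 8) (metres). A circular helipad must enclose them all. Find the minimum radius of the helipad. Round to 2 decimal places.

A smallest enclosing disk is always determined by at most three of the input points on its boundary.
The farthest pair is (-2, -2)–(2, 8) with squared distance 116. The circle on this segment as diameter has centre (0, 3) and r² = 116/4 = 29.
Check (3, 5): distance² to centre = 13 ≤ 29, so it lies inside.
All remaining points lie in this disk, and no smaller disk contains both endpoints, so this is the minimum enclosing circle.
r = √29 ≈ 5.39.

5.39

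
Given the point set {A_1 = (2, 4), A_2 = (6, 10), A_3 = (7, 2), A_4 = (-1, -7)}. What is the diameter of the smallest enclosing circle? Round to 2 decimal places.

18.38

A smallest enclosing disk is always determined by at most three of the input points on its boundary.
The farthest pair is A_2–A_4 with squared distance 338. The circle on this segment as diameter has centre (2.5, 1.5) and r² = 338/4 = 84.5.
Check A_1: distance² to centre = 6.5 ≤ 84.5, so it lies inside.
All remaining points lie in this disk, and no smaller disk contains both endpoints, so this is the minimum enclosing circle.
Diameter = 2r = 2√(84.5) ≈ 18.38.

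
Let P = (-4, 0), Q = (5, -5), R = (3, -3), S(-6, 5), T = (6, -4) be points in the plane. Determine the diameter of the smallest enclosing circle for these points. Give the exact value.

A smallest enclosing disk is always determined by at most three of the input points on its boundary.
The farthest pair is S–T with squared distance 225. The circle on this segment as diameter has centre (0, 0.5) and r² = 225/4 = 56.25.
Check P: distance² to centre = 16.25 ≤ 56.25, so it lies inside.
All remaining points lie in this disk, and no smaller disk contains both endpoints, so this is the minimum enclosing circle.
Diameter = 2r = 2√(56.25) = 15.

15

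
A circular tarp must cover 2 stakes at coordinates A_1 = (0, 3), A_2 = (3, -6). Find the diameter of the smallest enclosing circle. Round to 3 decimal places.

9.487

The smallest circle enclosing two points has them as diameter endpoints.
Centre = midpoint = (1.5, -1.5); r² = |A_1A_2|²/4 = 90/4 = 22.5.
Diameter = 2r = 2√(22.5) ≈ 9.487.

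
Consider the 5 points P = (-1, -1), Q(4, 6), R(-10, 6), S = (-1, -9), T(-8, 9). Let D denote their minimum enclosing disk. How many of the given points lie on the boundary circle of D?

3

The minimum enclosing circle is determined by three boundary points: Q, S, T.
Their circumcentre is (-99/26, 7/26) with r² = 31705/338.
The farthest remaining point R is at distance² 24061/338 ≤ 31705/338.
The points at distance exactly r from the centre are Q, S, T — 3 points.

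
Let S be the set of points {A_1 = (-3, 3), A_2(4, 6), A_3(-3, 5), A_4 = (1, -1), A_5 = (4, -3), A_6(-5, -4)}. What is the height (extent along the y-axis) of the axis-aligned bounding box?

max y = 6, min y = -4, so height = 10.

10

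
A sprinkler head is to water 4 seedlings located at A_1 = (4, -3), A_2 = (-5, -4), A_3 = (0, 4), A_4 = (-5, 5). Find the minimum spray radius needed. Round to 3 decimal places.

6.058

The minimum enclosing circle is determined by three boundary points: A_1, A_2, A_4.
Their circumcentre is (-17/18, 0.5) with r² = 5945/162.
The farthest remaining point A_3 is at distance² 2129/162 ≤ 5945/162.
r = √(5945/162) ≈ 6.058.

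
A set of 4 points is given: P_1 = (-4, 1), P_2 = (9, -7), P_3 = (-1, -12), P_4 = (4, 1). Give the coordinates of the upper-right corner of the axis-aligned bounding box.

x-range [-4, 9], y-range [-12, 1].
The upper-right corner is (9, 1).

(9, 1)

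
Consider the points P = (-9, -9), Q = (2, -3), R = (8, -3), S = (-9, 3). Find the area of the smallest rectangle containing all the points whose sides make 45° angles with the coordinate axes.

264.5

In coordinates u = x + y, v = x − y the rectangle is axis-aligned; the map (x,y)→(u,v) scales areas by 2.
u-values: -18, -1, 5, -6; range = 5 − (-18) = 23.
v-values: 0, 5, 11, -12; range = 11 − (-12) = 23.
Area = (23 × 23) / 2 = 264.5.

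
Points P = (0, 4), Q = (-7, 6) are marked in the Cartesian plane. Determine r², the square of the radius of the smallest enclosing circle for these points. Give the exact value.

13.25

The smallest circle enclosing two points has them as diameter endpoints.
Centre = midpoint = (-3.5, 5); r² = |PQ|²/4 = 53/4 = 13.25.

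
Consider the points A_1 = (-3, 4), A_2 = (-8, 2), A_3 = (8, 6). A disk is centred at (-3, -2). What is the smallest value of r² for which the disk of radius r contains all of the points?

The required radius is the distance from (-3, -2) to the farthest point.
Squared distances: 36, 41, 185.
Maximum is 185, attained at A_3.

185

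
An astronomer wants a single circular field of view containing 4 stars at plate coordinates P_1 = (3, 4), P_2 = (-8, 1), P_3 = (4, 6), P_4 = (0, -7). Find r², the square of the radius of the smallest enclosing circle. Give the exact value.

The minimum enclosing circle is determined by three boundary points: P_2, P_3, P_4.
Their circumcentre is (-23/34, 11/34) with r² = 31265/578.
The farthest remaining point P_1 is at distance² 15625/578 ≤ 31265/578.

31265/578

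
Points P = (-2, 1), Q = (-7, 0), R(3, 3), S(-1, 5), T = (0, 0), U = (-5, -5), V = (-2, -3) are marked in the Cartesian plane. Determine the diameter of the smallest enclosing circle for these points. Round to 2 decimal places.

A smallest enclosing disk is always determined by at most three of the input points on its boundary.
The minimum enclosing circle is determined by three boundary points: Q, R, U.
Their circumcentre is (-19/14, -9/14) with r² = 3161/98.
The farthest remaining point S is at distance² 3133/98 ≤ 3161/98.
Diameter = 2r = 2√(3161/98) ≈ 11.36.

11.36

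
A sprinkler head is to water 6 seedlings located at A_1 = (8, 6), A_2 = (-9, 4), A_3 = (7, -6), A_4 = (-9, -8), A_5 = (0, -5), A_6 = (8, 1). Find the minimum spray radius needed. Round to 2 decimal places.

11.01

The farthest pair is A_1–A_4 with squared distance 485. The circle on this segment as diameter has centre (-0.5, -1) and r² = 485/4 = 121.25.
Check A_2: distance² to centre = 97.25 ≤ 121.25, so it lies inside.
All remaining points lie in this disk, and no smaller disk contains both endpoints, so this is the minimum enclosing circle.
r = √(121.25) ≈ 11.01.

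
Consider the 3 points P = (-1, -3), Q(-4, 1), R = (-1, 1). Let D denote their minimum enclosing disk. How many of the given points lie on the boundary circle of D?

Side lengths²: PQ² = 25, PR² = 16, QR² = 9.
Since PQ² = 25 ≥ 16 + 9 = 25, the angle opposite PQ is not acute, so the smallest enclosing circle has PQ as diameter.
Centre = midpoint of PQ = (-2.5, -1), r² = 25/4 = 6.25.
The points at distance exactly r from the centre are P, Q, R — 3 points.

3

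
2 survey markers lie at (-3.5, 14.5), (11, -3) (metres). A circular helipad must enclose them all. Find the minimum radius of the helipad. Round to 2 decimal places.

11.36

The smallest circle enclosing two points has them as diameter endpoints.
Centre = midpoint = (3.75, 5.75); r² = |(-3.5, 14.5)−(11, -3)|²/4 = 516.5/4 = 129.125.
r = √(129.125) ≈ 11.36.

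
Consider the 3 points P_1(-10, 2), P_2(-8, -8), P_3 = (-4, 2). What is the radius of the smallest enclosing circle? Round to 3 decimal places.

Side lengths²: P_1P_2² = 104, P_1P_3² = 36, P_2P_3² = 116.
Since P_2P_3² = 116 < 104 + 36 = 140, the triangle is acute, so the smallest enclosing circle is the circumcircle.
Circumcentre = (-7, -2.6), r² = 30.16.
r = √(30.16) ≈ 5.492.

5.492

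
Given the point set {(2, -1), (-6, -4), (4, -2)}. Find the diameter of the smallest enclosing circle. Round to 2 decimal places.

Call the three points A, B, C in the order given.
Side lengths²: AB² = 73, AC² = 5, BC² = 104.
Since BC² = 104 ≥ 73 + 5 = 78, the angle opposite BC is not acute, so the smallest enclosing circle has BC as diameter.
Centre = midpoint of BC = (-1, -3), r² = 104/4 = 26.
Diameter = 2r = 2√26 ≈ 10.20.

10.20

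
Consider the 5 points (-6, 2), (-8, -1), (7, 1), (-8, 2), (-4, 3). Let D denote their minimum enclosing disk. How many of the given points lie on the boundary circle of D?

3

By Welzl's lemma the MEC is supported by two points (diametrically opposite) or three points (on a circumcircle).
The minimum enclosing circle is determined by three boundary points: (-8, -1), (7, 1), (-8, 2).
Their circumcentre is (-17/30, 0.5) with r² = 25877/450.
The farthest remaining point (-6, 2) is at distance² 14297/450 ≤ 25877/450.
The points at distance exactly r from the centre are (-8, -1), (7, 1), (-8, 2) — 3 points.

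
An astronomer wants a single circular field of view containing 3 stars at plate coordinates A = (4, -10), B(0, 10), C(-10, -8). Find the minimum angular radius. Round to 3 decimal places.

10.918

Side lengths²: AB² = 416, AC² = 200, BC² = 424.
Since BC² = 424 < 416 + 200 = 616, the triangle is acute, so the smallest enclosing circle is the circumcircle.
Circumcentre = (-31/17, -13/17), r² = 34450/289.
r = √(34450/289) ≈ 10.918.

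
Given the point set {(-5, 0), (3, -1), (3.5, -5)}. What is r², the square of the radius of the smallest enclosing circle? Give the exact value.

24.3125

Call the three points A, B, C in the order given.
Side lengths²: AB² = 65, AC² = 97.25, BC² = 16.25.
Since AC² = 97.25 ≥ 65 + 16.25 = 81.25, the angle opposite AC is not acute, so the smallest enclosing circle has AC as diameter.
Centre = midpoint of AC = (-0.75, -2.5), r² = 97.25/4 = 24.3125.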